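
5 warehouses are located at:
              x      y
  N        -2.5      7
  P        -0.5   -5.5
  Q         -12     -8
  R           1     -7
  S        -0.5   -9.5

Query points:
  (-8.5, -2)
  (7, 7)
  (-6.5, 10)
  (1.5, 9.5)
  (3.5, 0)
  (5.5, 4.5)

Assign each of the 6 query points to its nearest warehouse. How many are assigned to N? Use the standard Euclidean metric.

(-8.5, -2) — d² to each: N:117, P:76.25, Q:48.25, R:115.25, S:120.25 → nearest is Q
(7, 7) — d² to each: N:90.25, P:212.5, Q:586, R:232, S:328.5 → nearest is N
(-6.5, 10) — d² to each: N:25, P:276.25, Q:354.25, R:345.25, S:416.25 → nearest is N
(1.5, 9.5) — d² to each: N:22.25, P:229, Q:488.5, R:272.5, S:365 → nearest is N
(3.5, 0) — d² to each: N:85, P:46.25, Q:304.25, R:55.25, S:106.25 → nearest is P
(5.5, 4.5) — d² to each: N:70.25, P:136, Q:462.5, R:152.5, S:232 → nearest is N
4 of the 6 points have N as nearest.

4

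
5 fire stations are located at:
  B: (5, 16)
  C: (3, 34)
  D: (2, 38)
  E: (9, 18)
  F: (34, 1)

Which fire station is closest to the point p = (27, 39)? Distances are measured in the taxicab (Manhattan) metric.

d(p,B) = |27−5| + |39−16| = 22 + 23 = 45
d(p,C) = |27−3| + |39−34| = 24 + 5 = 29
d(p,D) = |27−2| + |39−38| = 25 + 1 = 26
d(p,E) = |27−9| + |39−18| = 18 + 21 = 39
d(p,F) = |27−34| + |39−1| = 7 + 38 = 45
D is nearest.

D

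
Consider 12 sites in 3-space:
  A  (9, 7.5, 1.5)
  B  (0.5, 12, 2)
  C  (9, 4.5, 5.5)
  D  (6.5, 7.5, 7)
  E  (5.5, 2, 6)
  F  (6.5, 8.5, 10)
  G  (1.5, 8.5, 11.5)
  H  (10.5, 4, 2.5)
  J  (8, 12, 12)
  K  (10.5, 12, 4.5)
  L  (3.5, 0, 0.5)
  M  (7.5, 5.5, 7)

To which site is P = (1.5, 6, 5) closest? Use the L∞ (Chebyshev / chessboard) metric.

d(P,A) = max(7.5, 1.5, 3.5) = 7.5
d(P,B) = max(1, 6, 3) = 6
d(P,C) = max(7.5, 1.5, 0.5) = 7.5
d(P,D) = max(5, 1.5, 2) = 5
d(P,E) = max(4, 4, 1) = 4
d(P,F) = max(5, 2.5, 5) = 5
d(P,G) = max(0, 2.5, 6.5) = 6.5
d(P,H) = max(9, 2, 2.5) = 9
d(P,J) = max(6.5, 6, 7) = 7
d(P,K) = max(9, 6, 0.5) = 9
d(P,L) = max(2, 6, 4.5) = 6
d(P,M) = max(6, 0.5, 2) = 6
E is nearest.

E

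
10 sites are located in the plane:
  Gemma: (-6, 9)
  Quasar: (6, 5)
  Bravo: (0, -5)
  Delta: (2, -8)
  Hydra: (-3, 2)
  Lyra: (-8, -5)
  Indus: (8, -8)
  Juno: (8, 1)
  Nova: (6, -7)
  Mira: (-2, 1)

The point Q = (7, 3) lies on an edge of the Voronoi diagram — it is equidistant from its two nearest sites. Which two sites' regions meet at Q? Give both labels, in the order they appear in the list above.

Quasar and Juno

Squared distances from Q to each site:
d²(Q, Gemma) = 169 + 36 = 205
d²(Q, Quasar) = 1 + 4 = 5
d²(Q, Bravo) = 49 + 64 = 113
d²(Q, Delta) = 25 + 121 = 146
d²(Q, Hydra) = 100 + 1 = 101
d²(Q, Lyra) = 225 + 64 = 289
d²(Q, Indus) = 1 + 121 = 122
d²(Q, Juno) = 1 + 4 = 5
d²(Q, Nova) = 1 + 100 = 101
d²(Q, Mira) = 81 + 4 = 85
Q is equidistant from Quasar and Juno (both at squared distance 5), and every other site is strictly farther — so Q lies on the Quasar–Juno Voronoi edge.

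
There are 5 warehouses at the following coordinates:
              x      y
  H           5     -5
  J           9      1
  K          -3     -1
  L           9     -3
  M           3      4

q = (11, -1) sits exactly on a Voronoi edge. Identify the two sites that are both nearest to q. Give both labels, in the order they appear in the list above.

Squared distances from q to each site:
|qH|² = (11−5)² + (-1−(-5))² = 36 + 16 = 52
|qJ|² = (11−9)² + (-1−1)² = 4 + 4 = 8
|qK|² = (11−(-3))² + (-1−(-1))² = 196 + 0 = 196
|qL|² = (11−9)² + (-1−(-3))² = 4 + 4 = 8
|qM|² = (11−3)² + (-1−4)² = 64 + 25 = 89
q is equidistant from J and L (both at squared distance 8), and every other site is strictly farther — so q lies on the J–L Voronoi edge.

J and L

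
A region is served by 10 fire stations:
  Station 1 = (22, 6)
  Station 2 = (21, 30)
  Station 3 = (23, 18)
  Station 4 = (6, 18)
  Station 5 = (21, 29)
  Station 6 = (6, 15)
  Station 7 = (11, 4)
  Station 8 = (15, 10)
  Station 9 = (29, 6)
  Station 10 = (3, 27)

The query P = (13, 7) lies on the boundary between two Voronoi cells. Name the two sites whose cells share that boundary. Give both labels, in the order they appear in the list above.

Squared distances from P to each site:
d²(P, Station 1) = (13−22)² + (7−6)² = 81 + 1 = 82
d²(P, Station 2) = (13−21)² + (7−30)² = 64 + 529 = 593
d²(P, Station 3) = (13−23)² + (7−18)² = 100 + 121 = 221
d²(P, Station 4) = (13−6)² + (7−18)² = 49 + 121 = 170
d²(P, Station 5) = (13−21)² + (7−29)² = 64 + 484 = 548
d²(P, Station 6) = (13−6)² + (7−15)² = 49 + 64 = 113
d²(P, Station 7) = (13−11)² + (7−4)² = 4 + 9 = 13
d²(P, Station 8) = (13−15)² + (7−10)² = 4 + 9 = 13
d²(P, Station 9) = (13−29)² + (7−6)² = 256 + 1 = 257
d²(P, Station 10) = (13−3)² + (7−27)² = 100 + 400 = 500
P is equidistant from Station 7 and Station 8 (both at squared distance 13), and every other site is strictly farther — so P lies on the Station 7–Station 8 Voronoi edge.

Station 7 and Station 8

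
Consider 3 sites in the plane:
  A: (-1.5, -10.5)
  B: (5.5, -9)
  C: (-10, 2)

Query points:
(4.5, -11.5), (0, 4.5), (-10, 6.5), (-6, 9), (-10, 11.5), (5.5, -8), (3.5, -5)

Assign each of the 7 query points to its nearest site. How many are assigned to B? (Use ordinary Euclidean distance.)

3

(4.5, -11.5) — d² to each: A:37, B:7.25, C:392.5 → nearest is B
(0, 4.5) — d² to each: A:227.25, B:212.5, C:106.25 → nearest is C
(-10, 6.5) — d² to each: A:361.25, B:480.5, C:20.25 → nearest is C
(-6, 9) — d² to each: A:400.5, B:456.25, C:65 → nearest is C
(-10, 11.5) — d² to each: A:556.25, B:660.5, C:90.25 → nearest is C
(5.5, -8) — d² to each: A:55.25, B:1, C:340.25 → nearest is B
(3.5, -5) — d² to each: A:55.25, B:20, C:231.25 → nearest is B
3 of the 7 points have B as nearest.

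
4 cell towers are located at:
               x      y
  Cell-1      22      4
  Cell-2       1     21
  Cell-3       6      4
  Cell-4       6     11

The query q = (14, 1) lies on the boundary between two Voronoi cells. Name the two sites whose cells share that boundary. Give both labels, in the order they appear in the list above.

Squared distances from q to each site:
d²(q, Cell-1) = (14−22)² + (1−4)² = 64 + 9 = 73
d²(q, Cell-2) = (14−1)² + (1−21)² = 169 + 400 = 569
d²(q, Cell-3) = (14−6)² + (1−4)² = 64 + 9 = 73
d²(q, Cell-4) = (14−6)² + (1−11)² = 64 + 100 = 164
q is equidistant from Cell-1 and Cell-3 (both at squared distance 73), and every other site is strictly farther — so q lies on the Cell-1–Cell-3 Voronoi edge.

Cell-1 and Cell-3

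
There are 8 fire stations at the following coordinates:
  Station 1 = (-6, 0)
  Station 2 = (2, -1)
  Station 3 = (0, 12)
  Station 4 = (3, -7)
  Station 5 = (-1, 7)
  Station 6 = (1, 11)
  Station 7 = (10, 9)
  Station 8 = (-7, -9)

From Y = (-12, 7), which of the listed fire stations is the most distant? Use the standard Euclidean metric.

Compare squared distances (the ordering matches that of the actual distances):
d²(Y, Station 1) = 36 + 49 = 85
d²(Y, Station 2) = 196 + 64 = 260
d²(Y, Station 3) = 144 + 25 = 169
d²(Y, Station 4) = 225 + 196 = 421
d²(Y, Station 5) = 121 + 0 = 121
d²(Y, Station 6) = 169 + 16 = 185
d²(Y, Station 7) = 484 + 4 = 488
d²(Y, Station 8) = 25 + 256 = 281
The largest is to Station 7.

Station 7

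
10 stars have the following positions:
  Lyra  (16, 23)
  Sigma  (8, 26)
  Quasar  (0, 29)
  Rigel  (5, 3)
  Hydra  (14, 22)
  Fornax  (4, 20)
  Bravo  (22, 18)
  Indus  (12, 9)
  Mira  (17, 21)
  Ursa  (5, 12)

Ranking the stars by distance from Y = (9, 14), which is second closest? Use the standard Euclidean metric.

Squared Euclidean distances:
d²(Y, Lyra) = 49 + 81 = 130
d²(Y, Sigma) = 1 + 144 = 145
d²(Y, Quasar) = 81 + 225 = 306
d²(Y, Rigel) = 16 + 121 = 137
d²(Y, Hydra) = 25 + 64 = 89
d²(Y, Fornax) = 25 + 36 = 61
d²(Y, Bravo) = 169 + 16 = 185
d²(Y, Indus) = 9 + 25 = 34
d²(Y, Mira) = 64 + 49 = 113
d²(Y, Ursa) = 16 + 4 = 20
Sorted ascending: Ursa, Indus, Fornax, … — the second-nearest is Indus.

Indus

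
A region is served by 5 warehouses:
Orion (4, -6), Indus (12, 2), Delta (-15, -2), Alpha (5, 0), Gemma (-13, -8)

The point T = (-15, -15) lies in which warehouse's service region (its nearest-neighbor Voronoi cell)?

Since √ is increasing, it suffices to compare squared distances:
d²(T, Orion) = (-15−4)² + (-15−(-6))² = 361 + 81 = 442
d²(T, Indus) = (-15−12)² + (-15−2)² = 729 + 289 = 1018
d²(T, Delta) = (-15−(-15))² + (-15−(-2))² = 0 + 169 = 169
d²(T, Alpha) = (-15−5)² + (-15−0)² = 400 + 225 = 625
d²(T, Gemma) = (-15−(-13))² + (-15−(-8))² = 4 + 49 = 53
Minimum is at Gemma.

Gemma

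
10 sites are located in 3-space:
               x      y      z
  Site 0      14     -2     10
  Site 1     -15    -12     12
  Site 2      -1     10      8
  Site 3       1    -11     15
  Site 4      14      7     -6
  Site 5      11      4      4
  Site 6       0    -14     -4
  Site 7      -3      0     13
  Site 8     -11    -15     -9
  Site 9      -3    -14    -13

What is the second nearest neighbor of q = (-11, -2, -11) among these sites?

Site 9

Since √ is increasing, it suffices to compare squared distances:
d²(q, Site 0) = (-11−14)² + (-2−(-2))² + (-11−10)² = 625 + 0 + 441 = 1066
d²(q, Site 1) = (-11−(-15))² + (-2−(-12))² + (-11−12)² = 16 + 100 + 529 = 645
d²(q, Site 2) = (-11−(-1))² + (-2−10)² + (-11−8)² = 100 + 144 + 361 = 605
d²(q, Site 3) = (-11−1)² + (-2−(-11))² + (-11−15)² = 144 + 81 + 676 = 901
d²(q, Site 4) = (-11−14)² + (-2−7)² + (-11−(-6))² = 625 + 81 + 25 = 731
d²(q, Site 5) = (-11−11)² + (-2−4)² + (-11−4)² = 484 + 36 + 225 = 745
d²(q, Site 6) = (-11−0)² + (-2−(-14))² + (-11−(-4))² = 121 + 144 + 49 = 314
d²(q, Site 7) = (-11−(-3))² + (-2−0)² + (-11−13)² = 64 + 4 + 576 = 644
d²(q, Site 8) = (-11−(-11))² + (-2−(-15))² + (-11−(-9))² = 0 + 169 + 4 = 173
d²(q, Site 9) = (-11−(-3))² + (-2−(-14))² + (-11−(-13))² = 64 + 144 + 4 = 212
Sorted ascending: Site 8, Site 9, Site 6, … — the second-nearest is Site 9.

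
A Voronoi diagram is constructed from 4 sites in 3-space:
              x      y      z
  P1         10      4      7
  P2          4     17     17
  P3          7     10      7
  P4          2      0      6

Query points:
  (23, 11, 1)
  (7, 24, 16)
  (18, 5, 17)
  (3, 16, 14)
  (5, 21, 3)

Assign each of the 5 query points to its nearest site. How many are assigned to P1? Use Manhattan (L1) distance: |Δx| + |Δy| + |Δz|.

(23, 11, 1) — d to each: P1:26, P2:41, P3:23, P4:37 → nearest is P3
(7, 24, 16) — d to each: P1:32, P2:11, P3:23, P4:39 → nearest is P2
(18, 5, 17) — d to each: P1:19, P2:26, P3:26, P4:32 → nearest is P1
(3, 16, 14) — d to each: P1:26, P2:5, P3:17, P4:25 → nearest is P2
(5, 21, 3) — d to each: P1:26, P2:19, P3:17, P4:27 → nearest is P3
1 of the 5 points has P1 as nearest.

1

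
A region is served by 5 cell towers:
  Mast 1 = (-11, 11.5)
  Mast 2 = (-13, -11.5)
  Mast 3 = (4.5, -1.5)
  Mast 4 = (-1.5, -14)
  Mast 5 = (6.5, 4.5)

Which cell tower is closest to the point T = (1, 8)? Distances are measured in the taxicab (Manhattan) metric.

Mast 5

d(T, Mast 1) = |1−(-11)| + |8−11.5| = 12 + 3.5 = 15.5
d(T, Mast 2) = |1−(-13)| + |8−(-11.5)| = 14 + 19.5 = 33.5
d(T, Mast 3) = |1−4.5| + |8−(-1.5)| = 3.5 + 9.5 = 13
d(T, Mast 4) = |1−(-1.5)| + |8−(-14)| = 2.5 + 22 = 24.5
d(T, Mast 5) = |1−6.5| + |8−4.5| = 5.5 + 3.5 = 9
Minimum is at Mast 5.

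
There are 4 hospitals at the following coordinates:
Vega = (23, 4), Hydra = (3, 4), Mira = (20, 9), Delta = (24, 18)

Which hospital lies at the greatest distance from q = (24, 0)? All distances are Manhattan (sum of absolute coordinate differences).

Hydra

d(q, Vega) = |24−23| + |0−4| = 1 + 4 = 5
d(q, Hydra) = |24−3| + |0−4| = 21 + 4 = 25
d(q, Mira) = |24−20| + |0−9| = 4 + 9 = 13
d(q, Delta) = |24−24| + |0−18| = 0 + 18 = 18
The largest is to Hydra.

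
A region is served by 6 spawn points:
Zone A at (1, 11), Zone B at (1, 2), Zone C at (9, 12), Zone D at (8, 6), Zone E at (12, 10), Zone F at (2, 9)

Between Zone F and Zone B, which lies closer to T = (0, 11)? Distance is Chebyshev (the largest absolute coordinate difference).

d(T, Zone F) = max(2, 2) = 2
d(T, Zone B) = max(1, 9) = 9
2 < 9, so Zone F is closer.

Zone F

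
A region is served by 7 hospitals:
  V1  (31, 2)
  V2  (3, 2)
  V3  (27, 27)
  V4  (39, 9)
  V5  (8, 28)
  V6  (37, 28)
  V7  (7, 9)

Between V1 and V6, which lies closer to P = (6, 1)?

V1

Compare squared distances:
|PV1|² = (6−31)² + (1−2)² = 625 + 1 = 626
|PV6|² = (6−37)² + (1−28)² = 961 + 729 = 1690
626 < 1690, so V1 is closer.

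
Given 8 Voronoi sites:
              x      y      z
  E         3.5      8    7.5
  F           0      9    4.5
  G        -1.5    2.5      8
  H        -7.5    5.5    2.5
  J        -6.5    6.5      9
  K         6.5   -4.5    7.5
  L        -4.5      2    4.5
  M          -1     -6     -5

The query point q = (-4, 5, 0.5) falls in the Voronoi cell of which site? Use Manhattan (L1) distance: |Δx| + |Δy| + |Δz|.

d(q,E) = 7.5 + 3 + 7 = 17.5
d(q,F) = 4 + 4 + 4 = 12
d(q,G) = 2.5 + 2.5 + 7.5 = 12.5
d(q,H) = 3.5 + 0.5 + 2 = 6
d(q,J) = 2.5 + 1.5 + 8.5 = 12.5
d(q,K) = 10.5 + 9.5 + 7 = 27
d(q,L) = 0.5 + 3 + 4 = 7.5
d(q,M) = 3 + 11 + 5.5 = 19.5
Minimum is at H.

H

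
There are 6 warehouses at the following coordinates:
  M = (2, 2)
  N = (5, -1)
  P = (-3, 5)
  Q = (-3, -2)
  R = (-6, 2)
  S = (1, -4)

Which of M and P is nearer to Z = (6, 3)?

Compare squared distances:
|ZM|² = (6−2)² + (3−2)² = 16 + 1 = 17
|ZP|² = (6−(-3))² + (3−5)² = 81 + 4 = 85
17 < 85, so M is closer.

M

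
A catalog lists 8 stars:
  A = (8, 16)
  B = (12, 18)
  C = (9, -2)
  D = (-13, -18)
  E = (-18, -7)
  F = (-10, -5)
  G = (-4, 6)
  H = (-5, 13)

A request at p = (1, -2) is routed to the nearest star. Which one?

Squared Euclidean distances:
|pA|² = (1−8)² + (-2−16)² = 49 + 324 = 373
|pB|² = (1−12)² + (-2−18)² = 121 + 400 = 521
|pC|² = (1−9)² + (-2−(-2))² = 64 + 0 = 64
|pD|² = (1−(-13))² + (-2−(-18))² = 196 + 256 = 452
|pE|² = (1−(-18))² + (-2−(-7))² = 361 + 25 = 386
|pF|² = (1−(-10))² + (-2−(-5))² = 121 + 9 = 130
|pG|² = (1−(-4))² + (-2−6)² = 25 + 64 = 89
|pH|² = (1−(-5))² + (-2−13)² = 36 + 225 = 261
Minimum is at C.

C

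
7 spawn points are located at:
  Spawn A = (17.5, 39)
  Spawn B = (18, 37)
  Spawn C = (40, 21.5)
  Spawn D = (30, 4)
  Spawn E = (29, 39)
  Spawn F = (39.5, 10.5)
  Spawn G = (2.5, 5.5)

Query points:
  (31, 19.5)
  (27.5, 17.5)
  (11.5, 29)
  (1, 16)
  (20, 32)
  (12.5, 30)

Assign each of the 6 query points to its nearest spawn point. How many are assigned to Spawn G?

(31, 19.5) — d² to each: Spawn A:562.5, Spawn B:475.25, Spawn C:85, Spawn D:241.25, Spawn E:384.25, Spawn F:153.25, Spawn G:1008.25 → nearest is Spawn C
(27.5, 17.5) — d² to each: Spawn A:562.25, Spawn B:470.5, Spawn C:172.25, Spawn D:188.5, Spawn E:464.5, Spawn F:193, Spawn G:769 → nearest is Spawn C
(11.5, 29) — d² to each: Spawn A:136, Spawn B:106.25, Spawn C:868.5, Spawn D:967.25, Spawn E:406.25, Spawn F:1126.25, Spawn G:633.25 → nearest is Spawn B
(1, 16) — d² to each: Spawn A:801.25, Spawn B:730, Spawn C:1551.25, Spawn D:985, Spawn E:1313, Spawn F:1512.5, Spawn G:112.5 → nearest is Spawn G
(20, 32) — d² to each: Spawn A:55.25, Spawn B:29, Spawn C:510.25, Spawn D:884, Spawn E:130, Spawn F:842.5, Spawn G:1008.5 → nearest is Spawn B
(12.5, 30) — d² to each: Spawn A:106, Spawn B:79.25, Spawn C:828.5, Spawn D:982.25, Spawn E:353.25, Spawn F:1109.25, Spawn G:700.25 → nearest is Spawn B
1 of the 6 points has Spawn G as nearest.

1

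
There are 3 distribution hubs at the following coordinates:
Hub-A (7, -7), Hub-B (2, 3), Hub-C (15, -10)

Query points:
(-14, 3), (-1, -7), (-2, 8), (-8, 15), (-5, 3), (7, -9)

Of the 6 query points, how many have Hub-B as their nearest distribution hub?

4

(-14, 3) — d² to each: Hub-A:541, Hub-B:256, Hub-C:1010 → nearest is Hub-B
(-1, -7) — d² to each: Hub-A:64, Hub-B:109, Hub-C:265 → nearest is Hub-A
(-2, 8) — d² to each: Hub-A:306, Hub-B:41, Hub-C:613 → nearest is Hub-B
(-8, 15) — d² to each: Hub-A:709, Hub-B:244, Hub-C:1154 → nearest is Hub-B
(-5, 3) — d² to each: Hub-A:244, Hub-B:49, Hub-C:569 → nearest is Hub-B
(7, -9) — d² to each: Hub-A:4, Hub-B:169, Hub-C:65 → nearest is Hub-A
4 of the 6 points have Hub-B as nearest.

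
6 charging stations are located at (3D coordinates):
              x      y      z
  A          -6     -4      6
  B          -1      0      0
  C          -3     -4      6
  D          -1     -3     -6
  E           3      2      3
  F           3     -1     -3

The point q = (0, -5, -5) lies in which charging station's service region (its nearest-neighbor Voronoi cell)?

Compare squared distances (the ordering matches that of the actual distances):
|qA|² = (0−(-6))² + (-5−(-4))² + (-5−6)² = 36 + 1 + 121 = 158
|qB|² = (0−(-1))² + (-5−0)² + (-5−0)² = 1 + 25 + 25 = 51
|qC|² = (0−(-3))² + (-5−(-4))² + (-5−6)² = 9 + 1 + 121 = 131
|qD|² = (0−(-1))² + (-5−(-3))² + (-5−(-6))² = 1 + 4 + 1 = 6
|qE|² = (0−3)² + (-5−2)² + (-5−3)² = 9 + 49 + 64 = 122
|qF|² = (0−3)² + (-5−(-1))² + (-5−(-3))² = 9 + 16 + 4 = 29
D is nearest.

D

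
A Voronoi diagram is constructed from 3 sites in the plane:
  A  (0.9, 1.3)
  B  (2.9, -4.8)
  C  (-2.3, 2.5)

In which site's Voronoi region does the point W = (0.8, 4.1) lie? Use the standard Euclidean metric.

Since √ is increasing, it suffices to compare squared distances:
|WA|² = (0.8−0.9)² + (4.1−1.3)² = 0.01 + 7.84 = 7.85
|WB|² = (0.8−2.9)² + (4.1−(-4.8))² = 4.41 + 79.21 = 83.62
|WC|² = (0.8−(-2.3))² + (4.1−2.5)² = 9.61 + 2.56 = 12.17
A is nearest.

A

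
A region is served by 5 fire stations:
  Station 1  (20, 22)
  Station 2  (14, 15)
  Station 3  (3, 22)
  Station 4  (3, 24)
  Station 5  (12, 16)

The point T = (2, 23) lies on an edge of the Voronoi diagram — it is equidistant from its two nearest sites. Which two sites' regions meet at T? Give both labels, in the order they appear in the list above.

Station 3 and Station 4

Squared distances from T to each site:
d²(T, Station 1) = (2−20)² + (23−22)² = 324 + 1 = 325
d²(T, Station 2) = (2−14)² + (23−15)² = 144 + 64 = 208
d²(T, Station 3) = (2−3)² + (23−22)² = 1 + 1 = 2
d²(T, Station 4) = (2−3)² + (23−24)² = 1 + 1 = 2
d²(T, Station 5) = (2−12)² + (23−16)² = 100 + 49 = 149
T is equidistant from Station 3 and Station 4 (both at squared distance 2), and every other site is strictly farther — so T lies on the Station 3–Station 4 Voronoi edge.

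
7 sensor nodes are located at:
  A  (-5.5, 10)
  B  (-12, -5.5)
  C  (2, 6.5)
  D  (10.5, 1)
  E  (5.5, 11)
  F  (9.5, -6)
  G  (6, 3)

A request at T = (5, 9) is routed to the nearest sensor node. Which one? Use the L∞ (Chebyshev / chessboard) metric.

d(T,A) = max(10.5, 1) = 10.5
d(T,B) = max(17, 14.5) = 17
d(T,C) = max(3, 2.5) = 3
d(T,D) = max(5.5, 8) = 8
d(T,E) = max(0.5, 2) = 2
d(T,F) = max(4.5, 15) = 15
d(T,G) = max(1, 6) = 6
The smallest is to E, so T lies in the Voronoi region of E.

E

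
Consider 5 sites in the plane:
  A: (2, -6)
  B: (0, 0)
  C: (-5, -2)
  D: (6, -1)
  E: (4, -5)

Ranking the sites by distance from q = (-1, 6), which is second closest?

C

Compare squared distances (the ordering matches that of the actual distances):
|qA|² = (-1−2)² + (6−(-6))² = 9 + 144 = 153
|qB|² = (-1−0)² + (6−0)² = 1 + 36 = 37
|qC|² = (-1−(-5))² + (6−(-2))² = 16 + 64 = 80
|qD|² = (-1−6)² + (6−(-1))² = 49 + 49 = 98
|qE|² = (-1−4)² + (6−(-5))² = 25 + 121 = 146
Sorted ascending: B, C, D, … — the second-nearest is C.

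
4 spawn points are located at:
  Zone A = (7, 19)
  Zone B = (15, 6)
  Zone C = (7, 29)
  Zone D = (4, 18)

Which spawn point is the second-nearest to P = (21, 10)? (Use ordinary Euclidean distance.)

Compare squared distances (the ordering matches that of the actual distances):
d²(P, Zone A) = (21−7)² + (10−19)² = 196 + 81 = 277
d²(P, Zone B) = (21−15)² + (10−6)² = 36 + 16 = 52
d²(P, Zone C) = (21−7)² + (10−29)² = 196 + 361 = 557
d²(P, Zone D) = (21−4)² + (10−18)² = 289 + 64 = 353
Sorted ascending: Zone B, Zone A, Zone D, … — the second-nearest is Zone A.

Zone A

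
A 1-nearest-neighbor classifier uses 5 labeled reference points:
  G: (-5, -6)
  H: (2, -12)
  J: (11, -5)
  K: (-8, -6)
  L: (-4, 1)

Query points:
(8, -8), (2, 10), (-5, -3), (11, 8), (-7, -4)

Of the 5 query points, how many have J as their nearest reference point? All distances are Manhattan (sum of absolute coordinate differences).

(8, -8) — d to each: G:15, H:10, J:6, K:18, L:21 → nearest is J
(2, 10) — d to each: G:23, H:22, J:24, K:26, L:15 → nearest is L
(-5, -3) — d to each: G:3, H:16, J:18, K:6, L:5 → nearest is G
(11, 8) — d to each: G:30, H:29, J:13, K:33, L:22 → nearest is J
(-7, -4) — d to each: G:4, H:17, J:19, K:3, L:8 → nearest is K
2 of the 5 points have J as nearest.

2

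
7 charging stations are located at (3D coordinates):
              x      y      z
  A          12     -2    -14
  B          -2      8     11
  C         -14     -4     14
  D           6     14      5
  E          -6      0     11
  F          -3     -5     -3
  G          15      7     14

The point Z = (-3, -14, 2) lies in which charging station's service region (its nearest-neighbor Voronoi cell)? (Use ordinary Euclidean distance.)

Squared Euclidean distances:
|ZA|² = (-3−12)² + (-14−(-2))² + (2−(-14))² = 225 + 144 + 256 = 625
|ZB|² = (-3−(-2))² + (-14−8)² + (2−11)² = 1 + 484 + 81 = 566
|ZC|² = (-3−(-14))² + (-14−(-4))² + (2−14)² = 121 + 100 + 144 = 365
|ZD|² = (-3−6)² + (-14−14)² + (2−5)² = 81 + 784 + 9 = 874
|ZE|² = (-3−(-6))² + (-14−0)² + (2−11)² = 9 + 196 + 81 = 286
|ZF|² = (-3−(-3))² + (-14−(-5))² + (2−(-3))² = 0 + 81 + 25 = 106
|ZG|² = (-3−15)² + (-14−7)² + (2−14)² = 324 + 441 + 144 = 909
The smallest is to F, so Z lies in the Voronoi region of F.

F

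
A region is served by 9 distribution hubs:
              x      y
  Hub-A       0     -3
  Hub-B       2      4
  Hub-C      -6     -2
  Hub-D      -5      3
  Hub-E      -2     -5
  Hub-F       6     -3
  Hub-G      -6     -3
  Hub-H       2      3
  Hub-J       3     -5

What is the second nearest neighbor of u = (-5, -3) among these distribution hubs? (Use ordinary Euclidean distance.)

Hub-C

Compare squared distances (the ordering matches that of the actual distances):
d²(u, Hub-A) = (-5−0)² + (-3−(-3))² = 25 + 0 = 25
d²(u, Hub-B) = (-5−2)² + (-3−4)² = 49 + 49 = 98
d²(u, Hub-C) = (-5−(-6))² + (-3−(-2))² = 1 + 1 = 2
d²(u, Hub-D) = (-5−(-5))² + (-3−3)² = 0 + 36 = 36
d²(u, Hub-E) = (-5−(-2))² + (-3−(-5))² = 9 + 4 = 13
d²(u, Hub-F) = (-5−6)² + (-3−(-3))² = 121 + 0 = 121
d²(u, Hub-G) = (-5−(-6))² + (-3−(-3))² = 1 + 0 = 1
d²(u, Hub-H) = (-5−2)² + (-3−3)² = 49 + 36 = 85
d²(u, Hub-J) = (-5−3)² + (-3−(-5))² = 64 + 4 = 68
Sorted ascending: Hub-G, Hub-C, Hub-E, … — the second-nearest is Hub-C.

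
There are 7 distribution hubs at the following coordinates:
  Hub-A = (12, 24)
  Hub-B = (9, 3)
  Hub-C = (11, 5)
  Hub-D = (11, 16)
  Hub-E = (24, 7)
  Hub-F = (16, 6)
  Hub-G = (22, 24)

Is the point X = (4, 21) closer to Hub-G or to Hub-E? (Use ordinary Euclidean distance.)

Hub-G

Compare squared distances:
d²(X, Hub-G) = (4−22)² + (21−24)² = 324 + 9 = 333
d²(X, Hub-E) = (4−24)² + (21−7)² = 400 + 196 = 596
333 < 596, so Hub-G is closer.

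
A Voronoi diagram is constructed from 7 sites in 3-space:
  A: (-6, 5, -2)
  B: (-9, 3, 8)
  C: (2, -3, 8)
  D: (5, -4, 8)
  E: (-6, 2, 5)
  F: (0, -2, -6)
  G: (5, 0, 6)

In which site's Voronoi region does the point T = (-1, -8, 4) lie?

Squared Euclidean distances:
|TA|² = (-1−(-6))² + (-8−5)² + (4−(-2))² = 25 + 169 + 36 = 230
|TB|² = (-1−(-9))² + (-8−3)² + (4−8)² = 64 + 121 + 16 = 201
|TC|² = (-1−2)² + (-8−(-3))² + (4−8)² = 9 + 25 + 16 = 50
|TD|² = (-1−5)² + (-8−(-4))² + (4−8)² = 36 + 16 + 16 = 68
|TE|² = (-1−(-6))² + (-8−2)² + (4−5)² = 25 + 100 + 1 = 126
|TF|² = (-1−0)² + (-8−(-2))² + (4−(-6))² = 1 + 36 + 100 = 137
|TG|² = (-1−5)² + (-8−0)² + (4−6)² = 36 + 64 + 4 = 104
Minimum is at C.

C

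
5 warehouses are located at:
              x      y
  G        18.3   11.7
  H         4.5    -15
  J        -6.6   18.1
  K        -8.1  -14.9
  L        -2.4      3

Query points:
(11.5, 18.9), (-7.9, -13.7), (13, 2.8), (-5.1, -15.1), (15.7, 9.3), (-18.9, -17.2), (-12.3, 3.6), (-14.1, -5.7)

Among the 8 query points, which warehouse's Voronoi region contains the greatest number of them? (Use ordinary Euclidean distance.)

K

(11.5, 18.9) — d² to each: G:98.08, H:1198.21, J:328.25, K:1526.6, L:446.02 → nearest is G
(-7.9, -13.7) — d² to each: G:1331.6, H:155.45, J:1012.93, K:1.48, L:309.14 → nearest is K
(13, 2.8) — d² to each: G:107.3, H:389.09, J:618.25, K:758.5, L:237.2 → nearest is G
(-5.1, -15.1) — d² to each: G:1265.8, H:92.17, J:1104.49, K:9.04, L:334.9 → nearest is K
(15.7, 9.3) — d² to each: G:12.52, H:715.93, J:574.73, K:1152.08, L:367.3 → nearest is G
(-18.9, -17.2) — d² to each: G:2219.05, H:552.4, J:1397.38, K:121.93, L:680.29 → nearest is K
(-12.3, 3.6) — d² to each: G:1001.97, H:628.2, J:242.74, K:359.89, L:98.37 → nearest is L
(-14.1, -5.7) — d² to each: G:1352.52, H:432.45, J:622.69, K:120.64, L:212.58 → nearest is K
Tally — G:3, K:4, L:1. K captures the most (4).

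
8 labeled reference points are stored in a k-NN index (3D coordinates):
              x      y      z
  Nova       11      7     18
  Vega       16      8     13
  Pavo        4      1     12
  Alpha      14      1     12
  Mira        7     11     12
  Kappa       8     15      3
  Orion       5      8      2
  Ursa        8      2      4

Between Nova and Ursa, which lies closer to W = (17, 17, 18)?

Nova

Compare squared distances:
d²(W, Nova) = (17−11)² + (17−7)² + (18−18)² = 36 + 100 + 0 = 136
d²(W, Ursa) = (17−8)² + (17−2)² + (18−4)² = 81 + 225 + 196 = 502
136 < 502, so Nova is closer.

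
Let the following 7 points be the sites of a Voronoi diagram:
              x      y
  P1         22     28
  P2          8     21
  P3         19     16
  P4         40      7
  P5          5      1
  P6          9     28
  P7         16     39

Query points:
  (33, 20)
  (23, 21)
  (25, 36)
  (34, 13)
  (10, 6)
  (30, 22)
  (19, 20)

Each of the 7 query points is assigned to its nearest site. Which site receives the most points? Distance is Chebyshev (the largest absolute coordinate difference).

(33, 20) — d to each: P1:11, P2:25, P3:14, P4:13, P5:28, P6:24, P7:19 → nearest is P1
(23, 21) — d to each: P1:7, P2:15, P3:5, P4:17, P5:20, P6:14, P7:18 → nearest is P3
(25, 36) — d to each: P1:8, P2:17, P3:20, P4:29, P5:35, P6:16, P7:9 → nearest is P1
(34, 13) — d to each: P1:15, P2:26, P3:15, P4:6, P5:29, P6:25, P7:26 → nearest is P4
(10, 6) — d to each: P1:22, P2:15, P3:10, P4:30, P5:5, P6:22, P7:33 → nearest is P5
(30, 22) — d to each: P1:8, P2:22, P3:11, P4:15, P5:25, P6:21, P7:17 → nearest is P1
(19, 20) — d to each: P1:8, P2:11, P3:4, P4:21, P5:19, P6:10, P7:19 → nearest is P3
Tally — P1:3, P3:2, P4:1, P5:1. P1 captures the most (3).

P1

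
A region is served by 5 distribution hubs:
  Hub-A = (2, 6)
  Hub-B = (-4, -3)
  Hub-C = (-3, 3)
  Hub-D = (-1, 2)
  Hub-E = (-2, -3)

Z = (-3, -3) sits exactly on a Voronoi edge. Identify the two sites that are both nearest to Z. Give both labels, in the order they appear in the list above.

Hub-B and Hub-E

Squared distances from Z to each site:
d²(Z, Hub-A) = 25 + 81 = 106
d²(Z, Hub-B) = 1 + 0 = 1
d²(Z, Hub-C) = 0 + 36 = 36
d²(Z, Hub-D) = 4 + 25 = 29
d²(Z, Hub-E) = 1 + 0 = 1
Z is equidistant from Hub-B and Hub-E (both at squared distance 1), and every other site is strictly farther — so Z lies on the Hub-B–Hub-E Voronoi edge.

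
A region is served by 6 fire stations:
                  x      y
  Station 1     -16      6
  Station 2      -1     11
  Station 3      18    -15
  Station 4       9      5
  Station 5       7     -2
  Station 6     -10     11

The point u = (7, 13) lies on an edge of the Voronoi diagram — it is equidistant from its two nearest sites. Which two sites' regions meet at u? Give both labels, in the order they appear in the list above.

Station 2 and Station 4

Squared distances from u to each site:
d²(u, Station 1) = (7−(-16))² + (13−6)² = 529 + 49 = 578
d²(u, Station 2) = (7−(-1))² + (13−11)² = 64 + 4 = 68
d²(u, Station 3) = (7−18)² + (13−(-15))² = 121 + 784 = 905
d²(u, Station 4) = (7−9)² + (13−5)² = 4 + 64 = 68
d²(u, Station 5) = (7−7)² + (13−(-2))² = 0 + 225 = 225
d²(u, Station 6) = (7−(-10))² + (13−11)² = 289 + 4 = 293
u is equidistant from Station 2 and Station 4 (both at squared distance 68), and every other site is strictly farther — so u lies on the Station 2–Station 4 Voronoi edge.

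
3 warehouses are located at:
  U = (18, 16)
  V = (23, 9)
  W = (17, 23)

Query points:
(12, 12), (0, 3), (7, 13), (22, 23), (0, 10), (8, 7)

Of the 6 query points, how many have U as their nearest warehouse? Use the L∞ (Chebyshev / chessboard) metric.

3

(12, 12) — d to each: U:6, V:11, W:11 → nearest is U
(0, 3) — d to each: U:18, V:23, W:20 → nearest is U
(7, 13) — d to each: U:11, V:16, W:10 → nearest is W
(22, 23) — d to each: U:7, V:14, W:5 → nearest is W
(0, 10) — d to each: U:18, V:23, W:17 → nearest is W
(8, 7) — d to each: U:10, V:15, W:16 → nearest is U
3 of the 6 points have U as nearest.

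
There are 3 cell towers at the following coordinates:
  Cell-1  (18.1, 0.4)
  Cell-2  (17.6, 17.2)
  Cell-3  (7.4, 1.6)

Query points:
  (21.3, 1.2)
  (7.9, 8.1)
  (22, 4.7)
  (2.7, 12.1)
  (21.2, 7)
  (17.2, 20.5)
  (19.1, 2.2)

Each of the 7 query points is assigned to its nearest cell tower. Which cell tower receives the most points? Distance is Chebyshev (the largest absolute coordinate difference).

(21.3, 1.2) — d to each: Cell-1:3.2, Cell-2:16, Cell-3:13.9 → nearest is Cell-1
(7.9, 8.1) — d to each: Cell-1:10.2, Cell-2:9.7, Cell-3:6.5 → nearest is Cell-3
(22, 4.7) — d to each: Cell-1:4.3, Cell-2:12.5, Cell-3:14.6 → nearest is Cell-1
(2.7, 12.1) — d to each: Cell-1:15.4, Cell-2:14.9, Cell-3:10.5 → nearest is Cell-3
(21.2, 7) — d to each: Cell-1:6.6, Cell-2:10.2, Cell-3:13.8 → nearest is Cell-1
(17.2, 20.5) — d to each: Cell-1:20.1, Cell-2:3.3, Cell-3:18.9 → nearest is Cell-2
(19.1, 2.2) — d to each: Cell-1:1.8, Cell-2:15, Cell-3:11.7 → nearest is Cell-1
Tally — Cell-1:4, Cell-2:1, Cell-3:2. Cell-1 captures the most (4).

Cell-1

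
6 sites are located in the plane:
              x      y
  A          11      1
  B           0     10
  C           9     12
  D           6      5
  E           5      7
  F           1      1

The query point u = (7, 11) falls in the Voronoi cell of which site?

Squared Euclidean distances:
|uA|² = (7−11)² + (11−1)² = 16 + 100 = 116
|uB|² = (7−0)² + (11−10)² = 49 + 1 = 50
|uC|² = (7−9)² + (11−12)² = 4 + 1 = 5
|uD|² = (7−6)² + (11−5)² = 1 + 36 = 37
|uE|² = (7−5)² + (11−7)² = 4 + 16 = 20
|uF|² = (7−1)² + (11−1)² = 36 + 100 = 136
Minimum is at C.

C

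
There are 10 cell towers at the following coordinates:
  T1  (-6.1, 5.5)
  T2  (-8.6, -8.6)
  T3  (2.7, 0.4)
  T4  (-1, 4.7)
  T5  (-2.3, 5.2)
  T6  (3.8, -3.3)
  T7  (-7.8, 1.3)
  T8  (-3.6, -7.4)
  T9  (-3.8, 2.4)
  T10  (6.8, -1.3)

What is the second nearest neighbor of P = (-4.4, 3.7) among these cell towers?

T1

Compare squared distances (the ordering matches that of the actual distances):
|PT1|² = 2.89 + 3.24 = 6.13
|PT2|² = 17.64 + 151.29 = 168.93
|PT3|² = 50.41 + 10.89 = 61.3
|PT4|² = 11.56 + 1 = 12.56
|PT5|² = 4.41 + 2.25 = 6.66
|PT6|² = 67.24 + 49 = 116.24
|PT7|² = 11.56 + 5.76 = 17.32
|PT8|² = 0.64 + 123.21 = 123.85
|PT9|² = 0.36 + 1.69 = 2.05
d²(P, T10) = 125.44 + 25 = 150.44
Sorted ascending: T9, T1, T5, … — the second-nearest is T1.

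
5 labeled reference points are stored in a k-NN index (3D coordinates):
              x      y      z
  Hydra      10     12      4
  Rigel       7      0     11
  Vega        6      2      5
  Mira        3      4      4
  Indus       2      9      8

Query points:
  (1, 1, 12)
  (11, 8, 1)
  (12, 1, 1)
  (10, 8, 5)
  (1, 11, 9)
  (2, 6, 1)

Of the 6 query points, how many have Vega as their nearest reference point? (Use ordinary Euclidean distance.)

1

(1, 1, 12) — d² to each: Hydra:266, Rigel:38, Vega:75, Mira:77, Indus:81 → nearest is Rigel
(11, 8, 1) — d² to each: Hydra:26, Rigel:180, Vega:77, Mira:89, Indus:131 → nearest is Hydra
(12, 1, 1) — d² to each: Hydra:134, Rigel:126, Vega:53, Mira:99, Indus:213 → nearest is Vega
(10, 8, 5) — d² to each: Hydra:17, Rigel:109, Vega:52, Mira:66, Indus:74 → nearest is Hydra
(1, 11, 9) — d² to each: Hydra:107, Rigel:161, Vega:122, Mira:78, Indus:6 → nearest is Indus
(2, 6, 1) — d² to each: Hydra:109, Rigel:161, Vega:48, Mira:14, Indus:58 → nearest is Mira
1 of the 6 points has Vega as nearest.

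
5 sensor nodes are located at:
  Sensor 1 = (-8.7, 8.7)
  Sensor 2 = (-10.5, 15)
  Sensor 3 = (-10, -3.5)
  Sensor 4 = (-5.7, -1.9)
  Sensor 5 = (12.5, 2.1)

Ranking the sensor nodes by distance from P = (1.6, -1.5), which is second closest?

Sensor 5

Squared Euclidean distances:
d²(P, Sensor 1) = (1.6−(-8.7))² + (-1.5−8.7)² = 106.09 + 104.04 = 210.13
d²(P, Sensor 2) = (1.6−(-10.5))² + (-1.5−15)² = 146.41 + 272.25 = 418.66
d²(P, Sensor 3) = (1.6−(-10))² + (-1.5−(-3.5))² = 134.56 + 4 = 138.56
d²(P, Sensor 4) = (1.6−(-5.7))² + (-1.5−(-1.9))² = 53.29 + 0.16 = 53.45
d²(P, Sensor 5) = (1.6−12.5)² + (-1.5−2.1)² = 118.81 + 12.96 = 131.77
Sorted ascending: Sensor 4, Sensor 5, Sensor 3, … — the second-nearest is Sensor 5.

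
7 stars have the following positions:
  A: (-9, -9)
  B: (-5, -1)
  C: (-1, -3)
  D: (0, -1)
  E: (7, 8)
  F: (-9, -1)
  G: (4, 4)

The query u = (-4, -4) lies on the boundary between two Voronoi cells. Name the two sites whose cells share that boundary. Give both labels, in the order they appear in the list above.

B and C

Squared distances from u to each site:
|uA|² = 25 + 25 = 50
|uB|² = 1 + 9 = 10
|uC|² = 9 + 1 = 10
|uD|² = 16 + 9 = 25
|uE|² = 121 + 144 = 265
|uF|² = 25 + 9 = 34
|uG|² = 64 + 64 = 128
u is equidistant from B and C (both at squared distance 10), and every other site is strictly farther — so u lies on the B–C Voronoi edge.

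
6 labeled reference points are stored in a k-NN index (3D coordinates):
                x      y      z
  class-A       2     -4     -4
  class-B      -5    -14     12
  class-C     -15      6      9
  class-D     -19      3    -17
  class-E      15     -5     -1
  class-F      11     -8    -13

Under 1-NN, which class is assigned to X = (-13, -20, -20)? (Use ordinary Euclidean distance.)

class-D

Squared Euclidean distances:
d²(X, class-A) = 225 + 256 + 256 = 737
d²(X, class-B) = 64 + 36 + 1024 = 1124
d²(X, class-C) = 4 + 676 + 841 = 1521
d²(X, class-D) = 36 + 529 + 9 = 574
d²(X, class-E) = 784 + 225 + 361 = 1370
d²(X, class-F) = 576 + 144 + 49 = 769
class-D is nearest.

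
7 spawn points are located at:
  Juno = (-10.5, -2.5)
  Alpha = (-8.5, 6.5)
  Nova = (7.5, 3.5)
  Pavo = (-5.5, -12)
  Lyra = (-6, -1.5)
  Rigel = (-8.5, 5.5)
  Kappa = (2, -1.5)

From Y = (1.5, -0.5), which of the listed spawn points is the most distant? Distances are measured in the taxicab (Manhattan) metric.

Pavo

d(Y, Juno) = 12 + 2 = 14
d(Y, Alpha) = 10 + 7 = 17
d(Y, Nova) = 6 + 4 = 10
d(Y, Pavo) = 7 + 11.5 = 18.5
d(Y, Lyra) = 7.5 + 1 = 8.5
d(Y, Rigel) = 10 + 6 = 16
d(Y, Kappa) = 0.5 + 1 = 1.5
The largest is to Pavo.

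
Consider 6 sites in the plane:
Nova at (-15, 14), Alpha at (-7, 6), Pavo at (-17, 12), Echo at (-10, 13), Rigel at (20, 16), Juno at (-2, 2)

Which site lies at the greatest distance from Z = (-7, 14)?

Squared Euclidean distances:
d²(Z, Nova) = (-7−(-15))² + (14−14)² = 64 + 0 = 64
d²(Z, Alpha) = (-7−(-7))² + (14−6)² = 0 + 64 = 64
d²(Z, Pavo) = (-7−(-17))² + (14−12)² = 100 + 4 = 104
d²(Z, Echo) = (-7−(-10))² + (14−13)² = 9 + 1 = 10
d²(Z, Rigel) = (-7−20)² + (14−16)² = 729 + 4 = 733
d²(Z, Juno) = (-7−(-2))² + (14−2)² = 25 + 144 = 169
The largest is to Rigel.

Rigel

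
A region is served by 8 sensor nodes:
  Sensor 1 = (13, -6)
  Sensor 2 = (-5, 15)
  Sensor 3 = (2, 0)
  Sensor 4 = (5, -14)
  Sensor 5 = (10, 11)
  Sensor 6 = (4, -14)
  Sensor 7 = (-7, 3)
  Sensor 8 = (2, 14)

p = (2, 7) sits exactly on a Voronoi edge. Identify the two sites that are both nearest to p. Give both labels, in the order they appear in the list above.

Sensor 3 and Sensor 8

Squared distances from p to each site:
d²(p, Sensor 1) = (2−13)² + (7−(-6))² = 121 + 169 = 290
d²(p, Sensor 2) = (2−(-5))² + (7−15)² = 49 + 64 = 113
d²(p, Sensor 3) = (2−2)² + (7−0)² = 0 + 49 = 49
d²(p, Sensor 4) = (2−5)² + (7−(-14))² = 9 + 441 = 450
d²(p, Sensor 5) = (2−10)² + (7−11)² = 64 + 16 = 80
d²(p, Sensor 6) = (2−4)² + (7−(-14))² = 4 + 441 = 445
d²(p, Sensor 7) = (2−(-7))² + (7−3)² = 81 + 16 = 97
d²(p, Sensor 8) = (2−2)² + (7−14)² = 0 + 49 = 49
p is equidistant from Sensor 3 and Sensor 8 (both at squared distance 49), and every other site is strictly farther — so p lies on the Sensor 3–Sensor 8 Voronoi edge.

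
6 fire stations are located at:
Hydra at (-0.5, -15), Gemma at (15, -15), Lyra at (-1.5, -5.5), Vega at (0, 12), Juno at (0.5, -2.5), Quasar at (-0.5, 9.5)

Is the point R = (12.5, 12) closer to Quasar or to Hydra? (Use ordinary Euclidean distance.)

Quasar

Compare squared distances:
d²(R, Quasar) = (12.5−(-0.5))² + (12−9.5)² = 169 + 6.25 = 175.25
d²(R, Hydra) = (12.5−(-0.5))² + (12−(-15))² = 169 + 729 = 898
175.25 < 898, so Quasar is closer.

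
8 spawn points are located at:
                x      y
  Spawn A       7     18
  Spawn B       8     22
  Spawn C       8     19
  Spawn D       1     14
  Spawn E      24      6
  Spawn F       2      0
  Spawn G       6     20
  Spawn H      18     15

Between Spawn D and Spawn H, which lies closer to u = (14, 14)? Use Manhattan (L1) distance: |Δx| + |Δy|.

Spawn H

d(u, Spawn D) = |14−1| + |14−14| = 13 + 0 = 13
d(u, Spawn H) = |14−18| + |14−15| = 4 + 1 = 5
13 > 5, so Spawn H is closer.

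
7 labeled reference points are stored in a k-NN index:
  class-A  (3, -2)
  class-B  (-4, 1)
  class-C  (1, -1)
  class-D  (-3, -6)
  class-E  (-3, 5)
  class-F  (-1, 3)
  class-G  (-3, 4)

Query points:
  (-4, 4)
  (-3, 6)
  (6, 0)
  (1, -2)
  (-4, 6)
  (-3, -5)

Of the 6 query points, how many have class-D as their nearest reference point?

(-4, 4) — d² to each: class-A:85, class-B:9, class-C:50, class-D:101, class-E:2, class-F:10, class-G:1 → nearest is class-G
(-3, 6) — d² to each: class-A:100, class-B:26, class-C:65, class-D:144, class-E:1, class-F:13, class-G:4 → nearest is class-E
(6, 0) — d² to each: class-A:13, class-B:101, class-C:26, class-D:117, class-E:106, class-F:58, class-G:97 → nearest is class-A
(1, -2) — d² to each: class-A:4, class-B:34, class-C:1, class-D:32, class-E:65, class-F:29, class-G:52 → nearest is class-C
(-4, 6) — d² to each: class-A:113, class-B:25, class-C:74, class-D:145, class-E:2, class-F:18, class-G:5 → nearest is class-E
(-3, -5) — d² to each: class-A:45, class-B:37, class-C:32, class-D:1, class-E:100, class-F:68, class-G:81 → nearest is class-D
1 of the 6 points has class-D as nearest.

1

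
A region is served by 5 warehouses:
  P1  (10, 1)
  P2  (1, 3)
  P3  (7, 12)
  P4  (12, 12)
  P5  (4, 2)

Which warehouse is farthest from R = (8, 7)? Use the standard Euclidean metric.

Compare squared distances (the ordering matches that of the actual distances):
|RP1|² = (8−10)² + (7−1)² = 4 + 36 = 40
|RP2|² = (8−1)² + (7−3)² = 49 + 16 = 65
|RP3|² = (8−7)² + (7−12)² = 1 + 25 = 26
|RP4|² = (8−12)² + (7−12)² = 16 + 25 = 41
|RP5|² = (8−4)² + (7−2)² = 16 + 25 = 41
The largest is to P2.

P2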